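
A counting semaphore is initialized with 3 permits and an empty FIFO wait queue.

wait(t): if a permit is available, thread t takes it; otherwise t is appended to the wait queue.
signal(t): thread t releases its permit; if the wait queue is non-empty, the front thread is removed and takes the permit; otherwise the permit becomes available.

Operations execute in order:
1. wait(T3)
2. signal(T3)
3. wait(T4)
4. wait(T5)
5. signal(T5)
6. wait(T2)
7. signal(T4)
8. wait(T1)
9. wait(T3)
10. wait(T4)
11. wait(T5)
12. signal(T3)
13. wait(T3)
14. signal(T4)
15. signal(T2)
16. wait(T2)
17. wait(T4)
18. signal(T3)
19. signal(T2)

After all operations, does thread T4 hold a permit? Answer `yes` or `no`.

Answer: yes

Derivation:
Step 1: wait(T3) -> count=2 queue=[] holders={T3}
Step 2: signal(T3) -> count=3 queue=[] holders={none}
Step 3: wait(T4) -> count=2 queue=[] holders={T4}
Step 4: wait(T5) -> count=1 queue=[] holders={T4,T5}
Step 5: signal(T5) -> count=2 queue=[] holders={T4}
Step 6: wait(T2) -> count=1 queue=[] holders={T2,T4}
Step 7: signal(T4) -> count=2 queue=[] holders={T2}
Step 8: wait(T1) -> count=1 queue=[] holders={T1,T2}
Step 9: wait(T3) -> count=0 queue=[] holders={T1,T2,T3}
Step 10: wait(T4) -> count=0 queue=[T4] holders={T1,T2,T3}
Step 11: wait(T5) -> count=0 queue=[T4,T5] holders={T1,T2,T3}
Step 12: signal(T3) -> count=0 queue=[T5] holders={T1,T2,T4}
Step 13: wait(T3) -> count=0 queue=[T5,T3] holders={T1,T2,T4}
Step 14: signal(T4) -> count=0 queue=[T3] holders={T1,T2,T5}
Step 15: signal(T2) -> count=0 queue=[] holders={T1,T3,T5}
Step 16: wait(T2) -> count=0 queue=[T2] holders={T1,T3,T5}
Step 17: wait(T4) -> count=0 queue=[T2,T4] holders={T1,T3,T5}
Step 18: signal(T3) -> count=0 queue=[T4] holders={T1,T2,T5}
Step 19: signal(T2) -> count=0 queue=[] holders={T1,T4,T5}
Final holders: {T1,T4,T5} -> T4 in holders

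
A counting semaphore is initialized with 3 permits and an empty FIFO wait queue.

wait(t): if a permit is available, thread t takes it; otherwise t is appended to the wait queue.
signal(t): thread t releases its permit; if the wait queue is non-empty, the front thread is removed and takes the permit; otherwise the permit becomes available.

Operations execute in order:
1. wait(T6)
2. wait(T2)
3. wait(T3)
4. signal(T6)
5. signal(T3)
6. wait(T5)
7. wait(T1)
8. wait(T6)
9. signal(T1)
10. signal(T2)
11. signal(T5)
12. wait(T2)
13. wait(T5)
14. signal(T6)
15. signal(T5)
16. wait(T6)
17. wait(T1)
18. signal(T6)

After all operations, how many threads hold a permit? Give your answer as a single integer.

Answer: 2

Derivation:
Step 1: wait(T6) -> count=2 queue=[] holders={T6}
Step 2: wait(T2) -> count=1 queue=[] holders={T2,T6}
Step 3: wait(T3) -> count=0 queue=[] holders={T2,T3,T6}
Step 4: signal(T6) -> count=1 queue=[] holders={T2,T3}
Step 5: signal(T3) -> count=2 queue=[] holders={T2}
Step 6: wait(T5) -> count=1 queue=[] holders={T2,T5}
Step 7: wait(T1) -> count=0 queue=[] holders={T1,T2,T5}
Step 8: wait(T6) -> count=0 queue=[T6] holders={T1,T2,T5}
Step 9: signal(T1) -> count=0 queue=[] holders={T2,T5,T6}
Step 10: signal(T2) -> count=1 queue=[] holders={T5,T6}
Step 11: signal(T5) -> count=2 queue=[] holders={T6}
Step 12: wait(T2) -> count=1 queue=[] holders={T2,T6}
Step 13: wait(T5) -> count=0 queue=[] holders={T2,T5,T6}
Step 14: signal(T6) -> count=1 queue=[] holders={T2,T5}
Step 15: signal(T5) -> count=2 queue=[] holders={T2}
Step 16: wait(T6) -> count=1 queue=[] holders={T2,T6}
Step 17: wait(T1) -> count=0 queue=[] holders={T1,T2,T6}
Step 18: signal(T6) -> count=1 queue=[] holders={T1,T2}
Final holders: {T1,T2} -> 2 thread(s)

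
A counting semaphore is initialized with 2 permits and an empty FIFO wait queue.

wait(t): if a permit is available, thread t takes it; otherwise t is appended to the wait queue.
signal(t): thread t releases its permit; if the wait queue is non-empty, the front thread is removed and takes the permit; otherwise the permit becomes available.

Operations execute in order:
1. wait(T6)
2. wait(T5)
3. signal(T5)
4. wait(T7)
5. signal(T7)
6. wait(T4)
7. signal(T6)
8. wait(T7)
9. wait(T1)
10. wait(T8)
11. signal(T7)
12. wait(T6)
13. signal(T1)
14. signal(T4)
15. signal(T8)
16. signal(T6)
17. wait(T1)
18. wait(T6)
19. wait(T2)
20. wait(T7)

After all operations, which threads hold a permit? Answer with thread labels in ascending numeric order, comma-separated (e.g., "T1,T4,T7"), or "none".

Answer: T1,T6

Derivation:
Step 1: wait(T6) -> count=1 queue=[] holders={T6}
Step 2: wait(T5) -> count=0 queue=[] holders={T5,T6}
Step 3: signal(T5) -> count=1 queue=[] holders={T6}
Step 4: wait(T7) -> count=0 queue=[] holders={T6,T7}
Step 5: signal(T7) -> count=1 queue=[] holders={T6}
Step 6: wait(T4) -> count=0 queue=[] holders={T4,T6}
Step 7: signal(T6) -> count=1 queue=[] holders={T4}
Step 8: wait(T7) -> count=0 queue=[] holders={T4,T7}
Step 9: wait(T1) -> count=0 queue=[T1] holders={T4,T7}
Step 10: wait(T8) -> count=0 queue=[T1,T8] holders={T4,T7}
Step 11: signal(T7) -> count=0 queue=[T8] holders={T1,T4}
Step 12: wait(T6) -> count=0 queue=[T8,T6] holders={T1,T4}
Step 13: signal(T1) -> count=0 queue=[T6] holders={T4,T8}
Step 14: signal(T4) -> count=0 queue=[] holders={T6,T8}
Step 15: signal(T8) -> count=1 queue=[] holders={T6}
Step 16: signal(T6) -> count=2 queue=[] holders={none}
Step 17: wait(T1) -> count=1 queue=[] holders={T1}
Step 18: wait(T6) -> count=0 queue=[] holders={T1,T6}
Step 19: wait(T2) -> count=0 queue=[T2] holders={T1,T6}
Step 20: wait(T7) -> count=0 queue=[T2,T7] holders={T1,T6}
Final holders: T1,T6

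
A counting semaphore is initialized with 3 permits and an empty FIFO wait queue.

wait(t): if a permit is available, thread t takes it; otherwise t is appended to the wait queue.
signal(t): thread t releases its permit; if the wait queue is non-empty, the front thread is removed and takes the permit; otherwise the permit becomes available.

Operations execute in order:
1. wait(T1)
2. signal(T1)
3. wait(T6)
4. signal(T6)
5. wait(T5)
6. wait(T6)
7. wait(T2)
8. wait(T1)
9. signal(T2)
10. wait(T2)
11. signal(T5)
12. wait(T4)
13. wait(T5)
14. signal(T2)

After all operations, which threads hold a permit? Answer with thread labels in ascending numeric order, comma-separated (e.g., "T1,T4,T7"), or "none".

Answer: T1,T4,T6

Derivation:
Step 1: wait(T1) -> count=2 queue=[] holders={T1}
Step 2: signal(T1) -> count=3 queue=[] holders={none}
Step 3: wait(T6) -> count=2 queue=[] holders={T6}
Step 4: signal(T6) -> count=3 queue=[] holders={none}
Step 5: wait(T5) -> count=2 queue=[] holders={T5}
Step 6: wait(T6) -> count=1 queue=[] holders={T5,T6}
Step 7: wait(T2) -> count=0 queue=[] holders={T2,T5,T6}
Step 8: wait(T1) -> count=0 queue=[T1] holders={T2,T5,T6}
Step 9: signal(T2) -> count=0 queue=[] holders={T1,T5,T6}
Step 10: wait(T2) -> count=0 queue=[T2] holders={T1,T5,T6}
Step 11: signal(T5) -> count=0 queue=[] holders={T1,T2,T6}
Step 12: wait(T4) -> count=0 queue=[T4] holders={T1,T2,T6}
Step 13: wait(T5) -> count=0 queue=[T4,T5] holders={T1,T2,T6}
Step 14: signal(T2) -> count=0 queue=[T5] holders={T1,T4,T6}
Final holders: T1,T4,T6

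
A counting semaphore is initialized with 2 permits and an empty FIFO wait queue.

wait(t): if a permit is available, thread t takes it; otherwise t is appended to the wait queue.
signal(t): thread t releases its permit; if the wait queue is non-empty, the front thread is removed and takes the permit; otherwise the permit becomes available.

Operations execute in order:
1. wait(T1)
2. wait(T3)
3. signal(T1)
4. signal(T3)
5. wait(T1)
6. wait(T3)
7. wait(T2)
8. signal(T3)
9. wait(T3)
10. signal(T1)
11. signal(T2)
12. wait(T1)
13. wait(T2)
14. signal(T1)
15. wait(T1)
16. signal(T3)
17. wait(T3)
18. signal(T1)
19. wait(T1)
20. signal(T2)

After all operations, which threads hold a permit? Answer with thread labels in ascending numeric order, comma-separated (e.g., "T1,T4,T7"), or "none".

Step 1: wait(T1) -> count=1 queue=[] holders={T1}
Step 2: wait(T3) -> count=0 queue=[] holders={T1,T3}
Step 3: signal(T1) -> count=1 queue=[] holders={T3}
Step 4: signal(T3) -> count=2 queue=[] holders={none}
Step 5: wait(T1) -> count=1 queue=[] holders={T1}
Step 6: wait(T3) -> count=0 queue=[] holders={T1,T3}
Step 7: wait(T2) -> count=0 queue=[T2] holders={T1,T3}
Step 8: signal(T3) -> count=0 queue=[] holders={T1,T2}
Step 9: wait(T3) -> count=0 queue=[T3] holders={T1,T2}
Step 10: signal(T1) -> count=0 queue=[] holders={T2,T3}
Step 11: signal(T2) -> count=1 queue=[] holders={T3}
Step 12: wait(T1) -> count=0 queue=[] holders={T1,T3}
Step 13: wait(T2) -> count=0 queue=[T2] holders={T1,T3}
Step 14: signal(T1) -> count=0 queue=[] holders={T2,T3}
Step 15: wait(T1) -> count=0 queue=[T1] holders={T2,T3}
Step 16: signal(T3) -> count=0 queue=[] holders={T1,T2}
Step 17: wait(T3) -> count=0 queue=[T3] holders={T1,T2}
Step 18: signal(T1) -> count=0 queue=[] holders={T2,T3}
Step 19: wait(T1) -> count=0 queue=[T1] holders={T2,T3}
Step 20: signal(T2) -> count=0 queue=[] holders={T1,T3}
Final holders: T1,T3

Answer: T1,T3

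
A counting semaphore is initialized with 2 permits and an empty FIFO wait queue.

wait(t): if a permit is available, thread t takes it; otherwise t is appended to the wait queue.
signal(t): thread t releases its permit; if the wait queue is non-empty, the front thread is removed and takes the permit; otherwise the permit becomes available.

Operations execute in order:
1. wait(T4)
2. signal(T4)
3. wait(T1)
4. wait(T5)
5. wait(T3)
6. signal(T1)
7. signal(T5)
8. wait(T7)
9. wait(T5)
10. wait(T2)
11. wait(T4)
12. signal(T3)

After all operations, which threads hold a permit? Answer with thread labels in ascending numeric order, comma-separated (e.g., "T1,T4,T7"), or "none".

Step 1: wait(T4) -> count=1 queue=[] holders={T4}
Step 2: signal(T4) -> count=2 queue=[] holders={none}
Step 3: wait(T1) -> count=1 queue=[] holders={T1}
Step 4: wait(T5) -> count=0 queue=[] holders={T1,T5}
Step 5: wait(T3) -> count=0 queue=[T3] holders={T1,T5}
Step 6: signal(T1) -> count=0 queue=[] holders={T3,T5}
Step 7: signal(T5) -> count=1 queue=[] holders={T3}
Step 8: wait(T7) -> count=0 queue=[] holders={T3,T7}
Step 9: wait(T5) -> count=0 queue=[T5] holders={T3,T7}
Step 10: wait(T2) -> count=0 queue=[T5,T2] holders={T3,T7}
Step 11: wait(T4) -> count=0 queue=[T5,T2,T4] holders={T3,T7}
Step 12: signal(T3) -> count=0 queue=[T2,T4] holders={T5,T7}
Final holders: T5,T7

Answer: T5,T7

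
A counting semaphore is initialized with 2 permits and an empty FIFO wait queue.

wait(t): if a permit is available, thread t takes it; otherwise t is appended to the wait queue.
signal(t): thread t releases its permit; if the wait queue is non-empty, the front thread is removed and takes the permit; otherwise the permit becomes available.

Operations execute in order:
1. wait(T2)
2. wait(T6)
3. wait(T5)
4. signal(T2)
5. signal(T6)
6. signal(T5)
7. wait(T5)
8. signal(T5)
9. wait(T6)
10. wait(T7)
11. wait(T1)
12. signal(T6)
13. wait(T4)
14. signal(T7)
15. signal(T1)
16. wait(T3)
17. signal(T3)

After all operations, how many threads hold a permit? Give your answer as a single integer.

Step 1: wait(T2) -> count=1 queue=[] holders={T2}
Step 2: wait(T6) -> count=0 queue=[] holders={T2,T6}
Step 3: wait(T5) -> count=0 queue=[T5] holders={T2,T6}
Step 4: signal(T2) -> count=0 queue=[] holders={T5,T6}
Step 5: signal(T6) -> count=1 queue=[] holders={T5}
Step 6: signal(T5) -> count=2 queue=[] holders={none}
Step 7: wait(T5) -> count=1 queue=[] holders={T5}
Step 8: signal(T5) -> count=2 queue=[] holders={none}
Step 9: wait(T6) -> count=1 queue=[] holders={T6}
Step 10: wait(T7) -> count=0 queue=[] holders={T6,T7}
Step 11: wait(T1) -> count=0 queue=[T1] holders={T6,T7}
Step 12: signal(T6) -> count=0 queue=[] holders={T1,T7}
Step 13: wait(T4) -> count=0 queue=[T4] holders={T1,T7}
Step 14: signal(T7) -> count=0 queue=[] holders={T1,T4}
Step 15: signal(T1) -> count=1 queue=[] holders={T4}
Step 16: wait(T3) -> count=0 queue=[] holders={T3,T4}
Step 17: signal(T3) -> count=1 queue=[] holders={T4}
Final holders: {T4} -> 1 thread(s)

Answer: 1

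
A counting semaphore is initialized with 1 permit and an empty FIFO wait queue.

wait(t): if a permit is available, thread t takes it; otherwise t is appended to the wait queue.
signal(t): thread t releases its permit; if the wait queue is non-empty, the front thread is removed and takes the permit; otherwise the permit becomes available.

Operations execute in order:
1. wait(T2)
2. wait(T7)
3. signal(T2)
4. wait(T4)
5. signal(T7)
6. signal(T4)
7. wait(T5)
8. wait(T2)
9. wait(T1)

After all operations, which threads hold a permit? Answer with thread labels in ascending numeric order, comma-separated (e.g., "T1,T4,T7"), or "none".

Answer: T5

Derivation:
Step 1: wait(T2) -> count=0 queue=[] holders={T2}
Step 2: wait(T7) -> count=0 queue=[T7] holders={T2}
Step 3: signal(T2) -> count=0 queue=[] holders={T7}
Step 4: wait(T4) -> count=0 queue=[T4] holders={T7}
Step 5: signal(T7) -> count=0 queue=[] holders={T4}
Step 6: signal(T4) -> count=1 queue=[] holders={none}
Step 7: wait(T5) -> count=0 queue=[] holders={T5}
Step 8: wait(T2) -> count=0 queue=[T2] holders={T5}
Step 9: wait(T1) -> count=0 queue=[T2,T1] holders={T5}
Final holders: T5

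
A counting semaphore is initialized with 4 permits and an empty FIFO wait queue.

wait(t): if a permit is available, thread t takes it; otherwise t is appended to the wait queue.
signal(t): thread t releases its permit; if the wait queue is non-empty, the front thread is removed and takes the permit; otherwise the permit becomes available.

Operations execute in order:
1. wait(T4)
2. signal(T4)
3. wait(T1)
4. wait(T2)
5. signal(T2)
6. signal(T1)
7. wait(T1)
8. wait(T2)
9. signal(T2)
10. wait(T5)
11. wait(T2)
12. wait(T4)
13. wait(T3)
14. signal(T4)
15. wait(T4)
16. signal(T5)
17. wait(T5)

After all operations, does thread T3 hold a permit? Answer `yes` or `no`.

Step 1: wait(T4) -> count=3 queue=[] holders={T4}
Step 2: signal(T4) -> count=4 queue=[] holders={none}
Step 3: wait(T1) -> count=3 queue=[] holders={T1}
Step 4: wait(T2) -> count=2 queue=[] holders={T1,T2}
Step 5: signal(T2) -> count=3 queue=[] holders={T1}
Step 6: signal(T1) -> count=4 queue=[] holders={none}
Step 7: wait(T1) -> count=3 queue=[] holders={T1}
Step 8: wait(T2) -> count=2 queue=[] holders={T1,T2}
Step 9: signal(T2) -> count=3 queue=[] holders={T1}
Step 10: wait(T5) -> count=2 queue=[] holders={T1,T5}
Step 11: wait(T2) -> count=1 queue=[] holders={T1,T2,T5}
Step 12: wait(T4) -> count=0 queue=[] holders={T1,T2,T4,T5}
Step 13: wait(T3) -> count=0 queue=[T3] holders={T1,T2,T4,T5}
Step 14: signal(T4) -> count=0 queue=[] holders={T1,T2,T3,T5}
Step 15: wait(T4) -> count=0 queue=[T4] holders={T1,T2,T3,T5}
Step 16: signal(T5) -> count=0 queue=[] holders={T1,T2,T3,T4}
Step 17: wait(T5) -> count=0 queue=[T5] holders={T1,T2,T3,T4}
Final holders: {T1,T2,T3,T4} -> T3 in holders

Answer: yes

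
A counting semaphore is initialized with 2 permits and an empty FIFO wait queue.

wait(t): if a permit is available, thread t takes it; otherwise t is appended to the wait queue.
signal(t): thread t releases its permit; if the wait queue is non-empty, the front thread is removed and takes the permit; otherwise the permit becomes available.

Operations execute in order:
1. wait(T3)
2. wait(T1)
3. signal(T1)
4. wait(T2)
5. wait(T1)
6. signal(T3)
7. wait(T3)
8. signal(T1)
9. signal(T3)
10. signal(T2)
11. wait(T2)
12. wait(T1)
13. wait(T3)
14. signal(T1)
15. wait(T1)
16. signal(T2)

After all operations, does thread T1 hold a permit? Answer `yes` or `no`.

Answer: yes

Derivation:
Step 1: wait(T3) -> count=1 queue=[] holders={T3}
Step 2: wait(T1) -> count=0 queue=[] holders={T1,T3}
Step 3: signal(T1) -> count=1 queue=[] holders={T3}
Step 4: wait(T2) -> count=0 queue=[] holders={T2,T3}
Step 5: wait(T1) -> count=0 queue=[T1] holders={T2,T3}
Step 6: signal(T3) -> count=0 queue=[] holders={T1,T2}
Step 7: wait(T3) -> count=0 queue=[T3] holders={T1,T2}
Step 8: signal(T1) -> count=0 queue=[] holders={T2,T3}
Step 9: signal(T3) -> count=1 queue=[] holders={T2}
Step 10: signal(T2) -> count=2 queue=[] holders={none}
Step 11: wait(T2) -> count=1 queue=[] holders={T2}
Step 12: wait(T1) -> count=0 queue=[] holders={T1,T2}
Step 13: wait(T3) -> count=0 queue=[T3] holders={T1,T2}
Step 14: signal(T1) -> count=0 queue=[] holders={T2,T3}
Step 15: wait(T1) -> count=0 queue=[T1] holders={T2,T3}
Step 16: signal(T2) -> count=0 queue=[] holders={T1,T3}
Final holders: {T1,T3} -> T1 in holders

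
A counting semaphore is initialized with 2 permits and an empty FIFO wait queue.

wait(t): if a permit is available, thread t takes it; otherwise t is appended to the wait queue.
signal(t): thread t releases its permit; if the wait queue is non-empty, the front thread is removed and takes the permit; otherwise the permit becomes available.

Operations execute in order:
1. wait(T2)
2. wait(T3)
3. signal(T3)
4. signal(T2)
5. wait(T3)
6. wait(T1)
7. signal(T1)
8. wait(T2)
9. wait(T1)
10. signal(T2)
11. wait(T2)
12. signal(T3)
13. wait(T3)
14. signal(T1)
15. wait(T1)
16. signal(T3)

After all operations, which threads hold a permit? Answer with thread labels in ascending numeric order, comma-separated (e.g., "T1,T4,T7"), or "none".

Answer: T1,T2

Derivation:
Step 1: wait(T2) -> count=1 queue=[] holders={T2}
Step 2: wait(T3) -> count=0 queue=[] holders={T2,T3}
Step 3: signal(T3) -> count=1 queue=[] holders={T2}
Step 4: signal(T2) -> count=2 queue=[] holders={none}
Step 5: wait(T3) -> count=1 queue=[] holders={T3}
Step 6: wait(T1) -> count=0 queue=[] holders={T1,T3}
Step 7: signal(T1) -> count=1 queue=[] holders={T3}
Step 8: wait(T2) -> count=0 queue=[] holders={T2,T3}
Step 9: wait(T1) -> count=0 queue=[T1] holders={T2,T3}
Step 10: signal(T2) -> count=0 queue=[] holders={T1,T3}
Step 11: wait(T2) -> count=0 queue=[T2] holders={T1,T3}
Step 12: signal(T3) -> count=0 queue=[] holders={T1,T2}
Step 13: wait(T3) -> count=0 queue=[T3] holders={T1,T2}
Step 14: signal(T1) -> count=0 queue=[] holders={T2,T3}
Step 15: wait(T1) -> count=0 queue=[T1] holders={T2,T3}
Step 16: signal(T3) -> count=0 queue=[] holders={T1,T2}
Final holders: T1,T2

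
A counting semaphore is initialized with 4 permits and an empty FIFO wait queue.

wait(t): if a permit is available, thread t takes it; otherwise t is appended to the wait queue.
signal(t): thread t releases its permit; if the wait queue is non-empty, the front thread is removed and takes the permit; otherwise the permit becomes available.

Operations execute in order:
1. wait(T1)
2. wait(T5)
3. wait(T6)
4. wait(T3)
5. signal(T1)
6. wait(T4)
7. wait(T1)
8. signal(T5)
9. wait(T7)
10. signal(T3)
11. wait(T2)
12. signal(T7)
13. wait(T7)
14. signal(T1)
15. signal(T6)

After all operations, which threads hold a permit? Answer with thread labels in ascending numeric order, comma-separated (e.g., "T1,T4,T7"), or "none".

Answer: T2,T4,T7

Derivation:
Step 1: wait(T1) -> count=3 queue=[] holders={T1}
Step 2: wait(T5) -> count=2 queue=[] holders={T1,T5}
Step 3: wait(T6) -> count=1 queue=[] holders={T1,T5,T6}
Step 4: wait(T3) -> count=0 queue=[] holders={T1,T3,T5,T6}
Step 5: signal(T1) -> count=1 queue=[] holders={T3,T5,T6}
Step 6: wait(T4) -> count=0 queue=[] holders={T3,T4,T5,T6}
Step 7: wait(T1) -> count=0 queue=[T1] holders={T3,T4,T5,T6}
Step 8: signal(T5) -> count=0 queue=[] holders={T1,T3,T4,T6}
Step 9: wait(T7) -> count=0 queue=[T7] holders={T1,T3,T4,T6}
Step 10: signal(T3) -> count=0 queue=[] holders={T1,T4,T6,T7}
Step 11: wait(T2) -> count=0 queue=[T2] holders={T1,T4,T6,T7}
Step 12: signal(T7) -> count=0 queue=[] holders={T1,T2,T4,T6}
Step 13: wait(T7) -> count=0 queue=[T7] holders={T1,T2,T4,T6}
Step 14: signal(T1) -> count=0 queue=[] holders={T2,T4,T6,T7}
Step 15: signal(T6) -> count=1 queue=[] holders={T2,T4,T7}
Final holders: T2,T4,T7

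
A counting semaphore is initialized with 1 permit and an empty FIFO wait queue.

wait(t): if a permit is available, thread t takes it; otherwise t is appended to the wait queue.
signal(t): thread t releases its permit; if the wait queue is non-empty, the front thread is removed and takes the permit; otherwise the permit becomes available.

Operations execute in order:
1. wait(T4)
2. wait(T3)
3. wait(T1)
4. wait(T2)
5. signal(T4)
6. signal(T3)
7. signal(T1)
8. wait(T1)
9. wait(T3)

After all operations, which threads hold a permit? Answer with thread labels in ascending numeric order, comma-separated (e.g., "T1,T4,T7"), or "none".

Answer: T2

Derivation:
Step 1: wait(T4) -> count=0 queue=[] holders={T4}
Step 2: wait(T3) -> count=0 queue=[T3] holders={T4}
Step 3: wait(T1) -> count=0 queue=[T3,T1] holders={T4}
Step 4: wait(T2) -> count=0 queue=[T3,T1,T2] holders={T4}
Step 5: signal(T4) -> count=0 queue=[T1,T2] holders={T3}
Step 6: signal(T3) -> count=0 queue=[T2] holders={T1}
Step 7: signal(T1) -> count=0 queue=[] holders={T2}
Step 8: wait(T1) -> count=0 queue=[T1] holders={T2}
Step 9: wait(T3) -> count=0 queue=[T1,T3] holders={T2}
Final holders: T2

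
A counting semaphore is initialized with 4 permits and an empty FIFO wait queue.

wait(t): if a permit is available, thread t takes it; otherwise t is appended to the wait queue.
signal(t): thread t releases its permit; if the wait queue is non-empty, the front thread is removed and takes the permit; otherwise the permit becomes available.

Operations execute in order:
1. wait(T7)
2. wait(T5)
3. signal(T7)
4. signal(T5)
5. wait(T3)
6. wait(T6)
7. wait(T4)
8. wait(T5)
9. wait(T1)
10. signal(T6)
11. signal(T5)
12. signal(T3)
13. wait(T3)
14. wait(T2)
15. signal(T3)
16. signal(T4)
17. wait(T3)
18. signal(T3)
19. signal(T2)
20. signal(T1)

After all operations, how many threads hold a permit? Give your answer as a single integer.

Answer: 0

Derivation:
Step 1: wait(T7) -> count=3 queue=[] holders={T7}
Step 2: wait(T5) -> count=2 queue=[] holders={T5,T7}
Step 3: signal(T7) -> count=3 queue=[] holders={T5}
Step 4: signal(T5) -> count=4 queue=[] holders={none}
Step 5: wait(T3) -> count=3 queue=[] holders={T3}
Step 6: wait(T6) -> count=2 queue=[] holders={T3,T6}
Step 7: wait(T4) -> count=1 queue=[] holders={T3,T4,T6}
Step 8: wait(T5) -> count=0 queue=[] holders={T3,T4,T5,T6}
Step 9: wait(T1) -> count=0 queue=[T1] holders={T3,T4,T5,T6}
Step 10: signal(T6) -> count=0 queue=[] holders={T1,T3,T4,T5}
Step 11: signal(T5) -> count=1 queue=[] holders={T1,T3,T4}
Step 12: signal(T3) -> count=2 queue=[] holders={T1,T4}
Step 13: wait(T3) -> count=1 queue=[] holders={T1,T3,T4}
Step 14: wait(T2) -> count=0 queue=[] holders={T1,T2,T3,T4}
Step 15: signal(T3) -> count=1 queue=[] holders={T1,T2,T4}
Step 16: signal(T4) -> count=2 queue=[] holders={T1,T2}
Step 17: wait(T3) -> count=1 queue=[] holders={T1,T2,T3}
Step 18: signal(T3) -> count=2 queue=[] holders={T1,T2}
Step 19: signal(T2) -> count=3 queue=[] holders={T1}
Step 20: signal(T1) -> count=4 queue=[] holders={none}
Final holders: {none} -> 0 thread(s)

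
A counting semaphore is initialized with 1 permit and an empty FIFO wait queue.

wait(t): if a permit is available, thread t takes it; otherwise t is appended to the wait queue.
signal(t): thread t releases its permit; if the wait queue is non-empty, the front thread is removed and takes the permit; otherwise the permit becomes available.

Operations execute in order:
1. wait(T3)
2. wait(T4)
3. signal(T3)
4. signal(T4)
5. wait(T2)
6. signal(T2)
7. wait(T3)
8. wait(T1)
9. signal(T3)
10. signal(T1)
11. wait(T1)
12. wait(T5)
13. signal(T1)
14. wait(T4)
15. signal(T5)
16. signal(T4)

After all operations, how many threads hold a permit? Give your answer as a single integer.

Answer: 0

Derivation:
Step 1: wait(T3) -> count=0 queue=[] holders={T3}
Step 2: wait(T4) -> count=0 queue=[T4] holders={T3}
Step 3: signal(T3) -> count=0 queue=[] holders={T4}
Step 4: signal(T4) -> count=1 queue=[] holders={none}
Step 5: wait(T2) -> count=0 queue=[] holders={T2}
Step 6: signal(T2) -> count=1 queue=[] holders={none}
Step 7: wait(T3) -> count=0 queue=[] holders={T3}
Step 8: wait(T1) -> count=0 queue=[T1] holders={T3}
Step 9: signal(T3) -> count=0 queue=[] holders={T1}
Step 10: signal(T1) -> count=1 queue=[] holders={none}
Step 11: wait(T1) -> count=0 queue=[] holders={T1}
Step 12: wait(T5) -> count=0 queue=[T5] holders={T1}
Step 13: signal(T1) -> count=0 queue=[] holders={T5}
Step 14: wait(T4) -> count=0 queue=[T4] holders={T5}
Step 15: signal(T5) -> count=0 queue=[] holders={T4}
Step 16: signal(T4) -> count=1 queue=[] holders={none}
Final holders: {none} -> 0 thread(s)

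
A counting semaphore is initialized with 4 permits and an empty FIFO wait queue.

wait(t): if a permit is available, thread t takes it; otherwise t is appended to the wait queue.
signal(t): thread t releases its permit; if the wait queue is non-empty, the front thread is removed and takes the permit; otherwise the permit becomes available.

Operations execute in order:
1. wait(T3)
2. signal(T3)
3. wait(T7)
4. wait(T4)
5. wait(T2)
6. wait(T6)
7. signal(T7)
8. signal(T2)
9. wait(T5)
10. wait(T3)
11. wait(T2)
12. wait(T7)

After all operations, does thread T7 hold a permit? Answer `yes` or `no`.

Answer: no

Derivation:
Step 1: wait(T3) -> count=3 queue=[] holders={T3}
Step 2: signal(T3) -> count=4 queue=[] holders={none}
Step 3: wait(T7) -> count=3 queue=[] holders={T7}
Step 4: wait(T4) -> count=2 queue=[] holders={T4,T7}
Step 5: wait(T2) -> count=1 queue=[] holders={T2,T4,T7}
Step 6: wait(T6) -> count=0 queue=[] holders={T2,T4,T6,T7}
Step 7: signal(T7) -> count=1 queue=[] holders={T2,T4,T6}
Step 8: signal(T2) -> count=2 queue=[] holders={T4,T6}
Step 9: wait(T5) -> count=1 queue=[] holders={T4,T5,T6}
Step 10: wait(T3) -> count=0 queue=[] holders={T3,T4,T5,T6}
Step 11: wait(T2) -> count=0 queue=[T2] holders={T3,T4,T5,T6}
Step 12: wait(T7) -> count=0 queue=[T2,T7] holders={T3,T4,T5,T6}
Final holders: {T3,T4,T5,T6} -> T7 not in holders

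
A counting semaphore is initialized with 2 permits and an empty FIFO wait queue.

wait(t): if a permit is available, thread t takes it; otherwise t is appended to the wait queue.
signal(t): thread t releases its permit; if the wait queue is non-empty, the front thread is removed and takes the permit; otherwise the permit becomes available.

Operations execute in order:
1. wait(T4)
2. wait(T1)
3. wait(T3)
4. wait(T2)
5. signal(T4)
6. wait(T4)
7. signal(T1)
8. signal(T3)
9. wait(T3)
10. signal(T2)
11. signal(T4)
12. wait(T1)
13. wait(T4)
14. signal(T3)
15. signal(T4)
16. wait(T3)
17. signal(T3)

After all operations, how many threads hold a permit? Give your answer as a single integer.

Step 1: wait(T4) -> count=1 queue=[] holders={T4}
Step 2: wait(T1) -> count=0 queue=[] holders={T1,T4}
Step 3: wait(T3) -> count=0 queue=[T3] holders={T1,T4}
Step 4: wait(T2) -> count=0 queue=[T3,T2] holders={T1,T4}
Step 5: signal(T4) -> count=0 queue=[T2] holders={T1,T3}
Step 6: wait(T4) -> count=0 queue=[T2,T4] holders={T1,T3}
Step 7: signal(T1) -> count=0 queue=[T4] holders={T2,T3}
Step 8: signal(T3) -> count=0 queue=[] holders={T2,T4}
Step 9: wait(T3) -> count=0 queue=[T3] holders={T2,T4}
Step 10: signal(T2) -> count=0 queue=[] holders={T3,T4}
Step 11: signal(T4) -> count=1 queue=[] holders={T3}
Step 12: wait(T1) -> count=0 queue=[] holders={T1,T3}
Step 13: wait(T4) -> count=0 queue=[T4] holders={T1,T3}
Step 14: signal(T3) -> count=0 queue=[] holders={T1,T4}
Step 15: signal(T4) -> count=1 queue=[] holders={T1}
Step 16: wait(T3) -> count=0 queue=[] holders={T1,T3}
Step 17: signal(T3) -> count=1 queue=[] holders={T1}
Final holders: {T1} -> 1 thread(s)

Answer: 1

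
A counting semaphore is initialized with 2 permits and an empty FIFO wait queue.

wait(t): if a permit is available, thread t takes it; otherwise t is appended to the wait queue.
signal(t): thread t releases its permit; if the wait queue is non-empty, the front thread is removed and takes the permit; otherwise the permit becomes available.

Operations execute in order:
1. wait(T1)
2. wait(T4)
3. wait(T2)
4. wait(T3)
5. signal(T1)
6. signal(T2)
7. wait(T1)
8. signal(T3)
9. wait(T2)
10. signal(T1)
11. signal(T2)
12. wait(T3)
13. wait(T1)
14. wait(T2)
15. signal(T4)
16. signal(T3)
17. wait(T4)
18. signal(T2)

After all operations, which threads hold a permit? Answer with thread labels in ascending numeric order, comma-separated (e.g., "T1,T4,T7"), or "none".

Step 1: wait(T1) -> count=1 queue=[] holders={T1}
Step 2: wait(T4) -> count=0 queue=[] holders={T1,T4}
Step 3: wait(T2) -> count=0 queue=[T2] holders={T1,T4}
Step 4: wait(T3) -> count=0 queue=[T2,T3] holders={T1,T4}
Step 5: signal(T1) -> count=0 queue=[T3] holders={T2,T4}
Step 6: signal(T2) -> count=0 queue=[] holders={T3,T4}
Step 7: wait(T1) -> count=0 queue=[T1] holders={T3,T4}
Step 8: signal(T3) -> count=0 queue=[] holders={T1,T4}
Step 9: wait(T2) -> count=0 queue=[T2] holders={T1,T4}
Step 10: signal(T1) -> count=0 queue=[] holders={T2,T4}
Step 11: signal(T2) -> count=1 queue=[] holders={T4}
Step 12: wait(T3) -> count=0 queue=[] holders={T3,T4}
Step 13: wait(T1) -> count=0 queue=[T1] holders={T3,T4}
Step 14: wait(T2) -> count=0 queue=[T1,T2] holders={T3,T4}
Step 15: signal(T4) -> count=0 queue=[T2] holders={T1,T3}
Step 16: signal(T3) -> count=0 queue=[] holders={T1,T2}
Step 17: wait(T4) -> count=0 queue=[T4] holders={T1,T2}
Step 18: signal(T2) -> count=0 queue=[] holders={T1,T4}
Final holders: T1,T4

Answer: T1,T4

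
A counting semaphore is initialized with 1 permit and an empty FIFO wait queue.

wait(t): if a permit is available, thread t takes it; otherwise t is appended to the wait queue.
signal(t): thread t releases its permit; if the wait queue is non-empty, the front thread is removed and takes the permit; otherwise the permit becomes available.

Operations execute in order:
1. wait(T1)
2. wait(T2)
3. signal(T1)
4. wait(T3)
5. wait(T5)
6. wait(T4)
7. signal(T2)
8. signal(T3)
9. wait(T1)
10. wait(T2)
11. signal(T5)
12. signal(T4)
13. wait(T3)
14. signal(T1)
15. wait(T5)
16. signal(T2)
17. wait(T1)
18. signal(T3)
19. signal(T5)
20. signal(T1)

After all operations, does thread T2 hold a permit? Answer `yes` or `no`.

Answer: no

Derivation:
Step 1: wait(T1) -> count=0 queue=[] holders={T1}
Step 2: wait(T2) -> count=0 queue=[T2] holders={T1}
Step 3: signal(T1) -> count=0 queue=[] holders={T2}
Step 4: wait(T3) -> count=0 queue=[T3] holders={T2}
Step 5: wait(T5) -> count=0 queue=[T3,T5] holders={T2}
Step 6: wait(T4) -> count=0 queue=[T3,T5,T4] holders={T2}
Step 7: signal(T2) -> count=0 queue=[T5,T4] holders={T3}
Step 8: signal(T3) -> count=0 queue=[T4] holders={T5}
Step 9: wait(T1) -> count=0 queue=[T4,T1] holders={T5}
Step 10: wait(T2) -> count=0 queue=[T4,T1,T2] holders={T5}
Step 11: signal(T5) -> count=0 queue=[T1,T2] holders={T4}
Step 12: signal(T4) -> count=0 queue=[T2] holders={T1}
Step 13: wait(T3) -> count=0 queue=[T2,T3] holders={T1}
Step 14: signal(T1) -> count=0 queue=[T3] holders={T2}
Step 15: wait(T5) -> count=0 queue=[T3,T5] holders={T2}
Step 16: signal(T2) -> count=0 queue=[T5] holders={T3}
Step 17: wait(T1) -> count=0 queue=[T5,T1] holders={T3}
Step 18: signal(T3) -> count=0 queue=[T1] holders={T5}
Step 19: signal(T5) -> count=0 queue=[] holders={T1}
Step 20: signal(T1) -> count=1 queue=[] holders={none}
Final holders: {none} -> T2 not in holders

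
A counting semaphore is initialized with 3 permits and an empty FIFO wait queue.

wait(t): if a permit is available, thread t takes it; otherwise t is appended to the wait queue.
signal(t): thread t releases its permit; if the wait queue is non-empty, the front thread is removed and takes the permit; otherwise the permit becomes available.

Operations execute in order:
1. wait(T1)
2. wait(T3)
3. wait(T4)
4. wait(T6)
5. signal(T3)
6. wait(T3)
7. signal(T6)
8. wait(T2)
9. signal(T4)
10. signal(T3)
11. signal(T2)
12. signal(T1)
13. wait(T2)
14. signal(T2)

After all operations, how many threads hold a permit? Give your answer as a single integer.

Answer: 0

Derivation:
Step 1: wait(T1) -> count=2 queue=[] holders={T1}
Step 2: wait(T3) -> count=1 queue=[] holders={T1,T3}
Step 3: wait(T4) -> count=0 queue=[] holders={T1,T3,T4}
Step 4: wait(T6) -> count=0 queue=[T6] holders={T1,T3,T4}
Step 5: signal(T3) -> count=0 queue=[] holders={T1,T4,T6}
Step 6: wait(T3) -> count=0 queue=[T3] holders={T1,T4,T6}
Step 7: signal(T6) -> count=0 queue=[] holders={T1,T3,T4}
Step 8: wait(T2) -> count=0 queue=[T2] holders={T1,T3,T4}
Step 9: signal(T4) -> count=0 queue=[] holders={T1,T2,T3}
Step 10: signal(T3) -> count=1 queue=[] holders={T1,T2}
Step 11: signal(T2) -> count=2 queue=[] holders={T1}
Step 12: signal(T1) -> count=3 queue=[] holders={none}
Step 13: wait(T2) -> count=2 queue=[] holders={T2}
Step 14: signal(T2) -> count=3 queue=[] holders={none}
Final holders: {none} -> 0 thread(s)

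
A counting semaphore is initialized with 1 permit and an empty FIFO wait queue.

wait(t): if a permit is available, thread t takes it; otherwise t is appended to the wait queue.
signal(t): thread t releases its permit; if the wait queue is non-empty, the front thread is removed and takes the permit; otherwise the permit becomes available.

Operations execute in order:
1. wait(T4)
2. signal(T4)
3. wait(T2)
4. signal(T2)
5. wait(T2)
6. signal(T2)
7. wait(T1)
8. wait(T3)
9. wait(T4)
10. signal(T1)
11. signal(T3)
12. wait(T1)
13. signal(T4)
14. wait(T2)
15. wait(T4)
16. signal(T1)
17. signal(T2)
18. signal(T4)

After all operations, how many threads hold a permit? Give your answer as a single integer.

Step 1: wait(T4) -> count=0 queue=[] holders={T4}
Step 2: signal(T4) -> count=1 queue=[] holders={none}
Step 3: wait(T2) -> count=0 queue=[] holders={T2}
Step 4: signal(T2) -> count=1 queue=[] holders={none}
Step 5: wait(T2) -> count=0 queue=[] holders={T2}
Step 6: signal(T2) -> count=1 queue=[] holders={none}
Step 7: wait(T1) -> count=0 queue=[] holders={T1}
Step 8: wait(T3) -> count=0 queue=[T3] holders={T1}
Step 9: wait(T4) -> count=0 queue=[T3,T4] holders={T1}
Step 10: signal(T1) -> count=0 queue=[T4] holders={T3}
Step 11: signal(T3) -> count=0 queue=[] holders={T4}
Step 12: wait(T1) -> count=0 queue=[T1] holders={T4}
Step 13: signal(T4) -> count=0 queue=[] holders={T1}
Step 14: wait(T2) -> count=0 queue=[T2] holders={T1}
Step 15: wait(T4) -> count=0 queue=[T2,T4] holders={T1}
Step 16: signal(T1) -> count=0 queue=[T4] holders={T2}
Step 17: signal(T2) -> count=0 queue=[] holders={T4}
Step 18: signal(T4) -> count=1 queue=[] holders={none}
Final holders: {none} -> 0 thread(s)

Answer: 0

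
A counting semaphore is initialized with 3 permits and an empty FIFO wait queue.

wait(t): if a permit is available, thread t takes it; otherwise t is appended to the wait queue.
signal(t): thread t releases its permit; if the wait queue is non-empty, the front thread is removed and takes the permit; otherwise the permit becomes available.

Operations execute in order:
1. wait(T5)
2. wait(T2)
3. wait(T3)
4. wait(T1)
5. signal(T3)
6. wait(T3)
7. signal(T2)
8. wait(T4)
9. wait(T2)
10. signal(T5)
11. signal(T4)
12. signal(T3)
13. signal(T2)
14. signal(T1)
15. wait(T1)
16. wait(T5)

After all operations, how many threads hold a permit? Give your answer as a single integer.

Answer: 2

Derivation:
Step 1: wait(T5) -> count=2 queue=[] holders={T5}
Step 2: wait(T2) -> count=1 queue=[] holders={T2,T5}
Step 3: wait(T3) -> count=0 queue=[] holders={T2,T3,T5}
Step 4: wait(T1) -> count=0 queue=[T1] holders={T2,T3,T5}
Step 5: signal(T3) -> count=0 queue=[] holders={T1,T2,T5}
Step 6: wait(T3) -> count=0 queue=[T3] holders={T1,T2,T5}
Step 7: signal(T2) -> count=0 queue=[] holders={T1,T3,T5}
Step 8: wait(T4) -> count=0 queue=[T4] holders={T1,T3,T5}
Step 9: wait(T2) -> count=0 queue=[T4,T2] holders={T1,T3,T5}
Step 10: signal(T5) -> count=0 queue=[T2] holders={T1,T3,T4}
Step 11: signal(T4) -> count=0 queue=[] holders={T1,T2,T3}
Step 12: signal(T3) -> count=1 queue=[] holders={T1,T2}
Step 13: signal(T2) -> count=2 queue=[] holders={T1}
Step 14: signal(T1) -> count=3 queue=[] holders={none}
Step 15: wait(T1) -> count=2 queue=[] holders={T1}
Step 16: wait(T5) -> count=1 queue=[] holders={T1,T5}
Final holders: {T1,T5} -> 2 thread(s)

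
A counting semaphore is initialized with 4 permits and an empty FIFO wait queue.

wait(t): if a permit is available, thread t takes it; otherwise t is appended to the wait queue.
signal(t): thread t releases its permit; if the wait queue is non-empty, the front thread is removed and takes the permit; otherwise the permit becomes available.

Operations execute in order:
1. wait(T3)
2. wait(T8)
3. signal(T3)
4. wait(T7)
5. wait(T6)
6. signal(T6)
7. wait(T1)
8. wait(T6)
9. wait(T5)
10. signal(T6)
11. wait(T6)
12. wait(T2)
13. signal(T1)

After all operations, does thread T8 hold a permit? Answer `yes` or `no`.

Answer: yes

Derivation:
Step 1: wait(T3) -> count=3 queue=[] holders={T3}
Step 2: wait(T8) -> count=2 queue=[] holders={T3,T8}
Step 3: signal(T3) -> count=3 queue=[] holders={T8}
Step 4: wait(T7) -> count=2 queue=[] holders={T7,T8}
Step 5: wait(T6) -> count=1 queue=[] holders={T6,T7,T8}
Step 6: signal(T6) -> count=2 queue=[] holders={T7,T8}
Step 7: wait(T1) -> count=1 queue=[] holders={T1,T7,T8}
Step 8: wait(T6) -> count=0 queue=[] holders={T1,T6,T7,T8}
Step 9: wait(T5) -> count=0 queue=[T5] holders={T1,T6,T7,T8}
Step 10: signal(T6) -> count=0 queue=[] holders={T1,T5,T7,T8}
Step 11: wait(T6) -> count=0 queue=[T6] holders={T1,T5,T7,T8}
Step 12: wait(T2) -> count=0 queue=[T6,T2] holders={T1,T5,T7,T8}
Step 13: signal(T1) -> count=0 queue=[T2] holders={T5,T6,T7,T8}
Final holders: {T5,T6,T7,T8} -> T8 in holders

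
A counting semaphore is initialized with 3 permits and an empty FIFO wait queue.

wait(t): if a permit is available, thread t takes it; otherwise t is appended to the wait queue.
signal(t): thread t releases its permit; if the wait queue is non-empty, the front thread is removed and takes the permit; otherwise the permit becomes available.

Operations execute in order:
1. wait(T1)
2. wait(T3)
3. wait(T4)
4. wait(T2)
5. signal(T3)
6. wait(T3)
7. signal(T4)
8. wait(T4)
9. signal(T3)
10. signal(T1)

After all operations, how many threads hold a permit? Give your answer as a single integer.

Answer: 2

Derivation:
Step 1: wait(T1) -> count=2 queue=[] holders={T1}
Step 2: wait(T3) -> count=1 queue=[] holders={T1,T3}
Step 3: wait(T4) -> count=0 queue=[] holders={T1,T3,T4}
Step 4: wait(T2) -> count=0 queue=[T2] holders={T1,T3,T4}
Step 5: signal(T3) -> count=0 queue=[] holders={T1,T2,T4}
Step 6: wait(T3) -> count=0 queue=[T3] holders={T1,T2,T4}
Step 7: signal(T4) -> count=0 queue=[] holders={T1,T2,T3}
Step 8: wait(T4) -> count=0 queue=[T4] holders={T1,T2,T3}
Step 9: signal(T3) -> count=0 queue=[] holders={T1,T2,T4}
Step 10: signal(T1) -> count=1 queue=[] holders={T2,T4}
Final holders: {T2,T4} -> 2 thread(s)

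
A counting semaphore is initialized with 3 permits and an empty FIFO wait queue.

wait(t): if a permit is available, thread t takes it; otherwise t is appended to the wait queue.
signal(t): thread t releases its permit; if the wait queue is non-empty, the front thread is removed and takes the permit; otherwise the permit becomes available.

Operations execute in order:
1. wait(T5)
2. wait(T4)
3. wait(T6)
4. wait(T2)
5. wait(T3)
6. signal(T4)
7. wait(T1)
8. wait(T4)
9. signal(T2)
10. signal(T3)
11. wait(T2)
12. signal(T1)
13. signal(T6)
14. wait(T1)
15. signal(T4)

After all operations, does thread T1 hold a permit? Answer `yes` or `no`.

Answer: yes

Derivation:
Step 1: wait(T5) -> count=2 queue=[] holders={T5}
Step 2: wait(T4) -> count=1 queue=[] holders={T4,T5}
Step 3: wait(T6) -> count=0 queue=[] holders={T4,T5,T6}
Step 4: wait(T2) -> count=0 queue=[T2] holders={T4,T5,T6}
Step 5: wait(T3) -> count=0 queue=[T2,T3] holders={T4,T5,T6}
Step 6: signal(T4) -> count=0 queue=[T3] holders={T2,T5,T6}
Step 7: wait(T1) -> count=0 queue=[T3,T1] holders={T2,T5,T6}
Step 8: wait(T4) -> count=0 queue=[T3,T1,T4] holders={T2,T5,T6}
Step 9: signal(T2) -> count=0 queue=[T1,T4] holders={T3,T5,T6}
Step 10: signal(T3) -> count=0 queue=[T4] holders={T1,T5,T6}
Step 11: wait(T2) -> count=0 queue=[T4,T2] holders={T1,T5,T6}
Step 12: signal(T1) -> count=0 queue=[T2] holders={T4,T5,T6}
Step 13: signal(T6) -> count=0 queue=[] holders={T2,T4,T5}
Step 14: wait(T1) -> count=0 queue=[T1] holders={T2,T4,T5}
Step 15: signal(T4) -> count=0 queue=[] holders={T1,T2,T5}
Final holders: {T1,T2,T5} -> T1 in holders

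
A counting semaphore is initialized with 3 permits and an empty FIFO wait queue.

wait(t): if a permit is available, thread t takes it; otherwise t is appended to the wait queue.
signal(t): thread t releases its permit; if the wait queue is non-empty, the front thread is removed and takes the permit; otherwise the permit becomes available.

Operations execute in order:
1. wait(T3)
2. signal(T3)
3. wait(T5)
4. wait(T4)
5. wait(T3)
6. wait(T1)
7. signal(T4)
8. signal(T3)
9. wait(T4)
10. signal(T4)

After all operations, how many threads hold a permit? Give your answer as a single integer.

Answer: 2

Derivation:
Step 1: wait(T3) -> count=2 queue=[] holders={T3}
Step 2: signal(T3) -> count=3 queue=[] holders={none}
Step 3: wait(T5) -> count=2 queue=[] holders={T5}
Step 4: wait(T4) -> count=1 queue=[] holders={T4,T5}
Step 5: wait(T3) -> count=0 queue=[] holders={T3,T4,T5}
Step 6: wait(T1) -> count=0 queue=[T1] holders={T3,T4,T5}
Step 7: signal(T4) -> count=0 queue=[] holders={T1,T3,T5}
Step 8: signal(T3) -> count=1 queue=[] holders={T1,T5}
Step 9: wait(T4) -> count=0 queue=[] holders={T1,T4,T5}
Step 10: signal(T4) -> count=1 queue=[] holders={T1,T5}
Final holders: {T1,T5} -> 2 thread(s)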